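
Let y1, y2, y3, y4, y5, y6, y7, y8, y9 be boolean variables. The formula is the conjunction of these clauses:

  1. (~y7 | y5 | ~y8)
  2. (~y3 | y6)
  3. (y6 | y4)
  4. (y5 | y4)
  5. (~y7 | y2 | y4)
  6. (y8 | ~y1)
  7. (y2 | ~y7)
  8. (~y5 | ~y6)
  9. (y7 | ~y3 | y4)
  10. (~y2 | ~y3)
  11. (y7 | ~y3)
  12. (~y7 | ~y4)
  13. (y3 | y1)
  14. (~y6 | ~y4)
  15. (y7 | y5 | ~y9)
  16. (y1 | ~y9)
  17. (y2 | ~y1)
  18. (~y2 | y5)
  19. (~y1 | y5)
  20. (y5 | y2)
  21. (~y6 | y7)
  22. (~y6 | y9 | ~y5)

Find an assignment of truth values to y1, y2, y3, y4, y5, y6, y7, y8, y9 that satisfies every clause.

y1=True, y2=True, y3=False, y4=True, y5=True, y6=False, y7=False, y8=True, y9=True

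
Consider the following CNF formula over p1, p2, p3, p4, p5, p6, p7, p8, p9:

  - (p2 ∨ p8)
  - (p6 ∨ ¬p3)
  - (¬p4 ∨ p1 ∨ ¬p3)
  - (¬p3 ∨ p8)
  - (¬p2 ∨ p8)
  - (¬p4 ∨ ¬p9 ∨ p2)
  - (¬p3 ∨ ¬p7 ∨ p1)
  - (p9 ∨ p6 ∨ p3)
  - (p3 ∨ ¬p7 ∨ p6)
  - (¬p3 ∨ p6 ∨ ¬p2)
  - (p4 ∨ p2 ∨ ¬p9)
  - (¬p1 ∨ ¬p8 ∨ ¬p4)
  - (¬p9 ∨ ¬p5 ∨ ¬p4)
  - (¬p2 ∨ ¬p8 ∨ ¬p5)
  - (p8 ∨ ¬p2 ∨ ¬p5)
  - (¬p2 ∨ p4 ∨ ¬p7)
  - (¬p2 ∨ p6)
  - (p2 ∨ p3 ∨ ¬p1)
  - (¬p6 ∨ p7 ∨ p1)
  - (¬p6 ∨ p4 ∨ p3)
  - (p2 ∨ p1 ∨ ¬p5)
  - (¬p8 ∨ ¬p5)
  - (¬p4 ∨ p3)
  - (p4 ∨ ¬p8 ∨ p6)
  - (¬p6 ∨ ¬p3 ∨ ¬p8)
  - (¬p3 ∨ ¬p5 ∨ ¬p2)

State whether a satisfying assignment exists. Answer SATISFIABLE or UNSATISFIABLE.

UNSATISFIABLE

p2 = True:
  propagation gives p8=True, p5=False, p6=True, p3=False; an empty clause results — contradiction.
p2 = False:
  p3 = True:
    propagation gives p6=True; an empty clause results — contradiction.
  p3 = False:
    propagation gives p1=False, p4=False, p9=False, p6=True; an empty clause results — contradiction.
Every branch closes, so no satisfying assignment exists.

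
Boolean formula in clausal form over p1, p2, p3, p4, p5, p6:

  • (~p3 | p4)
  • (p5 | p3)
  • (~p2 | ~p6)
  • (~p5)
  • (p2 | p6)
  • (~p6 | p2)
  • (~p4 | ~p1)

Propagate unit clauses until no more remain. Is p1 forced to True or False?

(~p5) stands alone — p5 = False.
(p5 | p3): since p5 = False, the clause reduces to (p3). p3 = True.
In (~p3 | p4), ~p3 is now false; p4 must hold, so p4 = True.
In (~p1 | ~p4), ~p4 is now false; ~p1 must hold, so p1 = False.

False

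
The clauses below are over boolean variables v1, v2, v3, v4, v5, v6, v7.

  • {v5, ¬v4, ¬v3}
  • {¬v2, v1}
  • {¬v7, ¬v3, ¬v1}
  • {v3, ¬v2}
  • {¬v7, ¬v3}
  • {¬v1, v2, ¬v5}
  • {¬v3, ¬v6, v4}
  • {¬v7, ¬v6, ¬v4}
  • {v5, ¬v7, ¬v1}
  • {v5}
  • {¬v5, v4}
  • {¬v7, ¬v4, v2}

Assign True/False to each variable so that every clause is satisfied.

v1 = 0  v2 = 0  v3 = 0  v4 = 1  v5 = 1  v6 = 1  v7 = 0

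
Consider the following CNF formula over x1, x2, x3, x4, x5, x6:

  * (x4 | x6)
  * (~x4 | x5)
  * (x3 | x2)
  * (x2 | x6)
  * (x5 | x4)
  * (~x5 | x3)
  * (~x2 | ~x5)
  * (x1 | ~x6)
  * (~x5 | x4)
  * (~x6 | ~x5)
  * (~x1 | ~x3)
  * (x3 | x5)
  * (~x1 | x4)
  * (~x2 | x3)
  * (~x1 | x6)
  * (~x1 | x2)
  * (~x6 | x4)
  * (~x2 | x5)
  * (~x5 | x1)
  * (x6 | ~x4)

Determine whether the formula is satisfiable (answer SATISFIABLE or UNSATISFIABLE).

UNSATISFIABLE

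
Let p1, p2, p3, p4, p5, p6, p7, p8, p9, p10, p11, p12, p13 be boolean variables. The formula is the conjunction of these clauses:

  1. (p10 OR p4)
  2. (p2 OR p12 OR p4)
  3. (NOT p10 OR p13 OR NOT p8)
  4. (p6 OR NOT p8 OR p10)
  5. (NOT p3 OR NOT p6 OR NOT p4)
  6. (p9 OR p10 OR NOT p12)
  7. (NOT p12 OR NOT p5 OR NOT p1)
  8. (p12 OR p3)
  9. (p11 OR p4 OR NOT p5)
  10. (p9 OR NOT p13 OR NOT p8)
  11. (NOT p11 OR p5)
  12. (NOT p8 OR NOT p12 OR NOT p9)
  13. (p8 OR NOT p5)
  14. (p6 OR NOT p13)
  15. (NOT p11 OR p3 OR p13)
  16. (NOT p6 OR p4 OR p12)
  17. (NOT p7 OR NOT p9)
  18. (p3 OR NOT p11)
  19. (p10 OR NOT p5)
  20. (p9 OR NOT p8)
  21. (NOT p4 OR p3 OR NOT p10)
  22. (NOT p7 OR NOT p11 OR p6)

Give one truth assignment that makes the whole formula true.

p1=0  p2=1  p3=1  p4=1  p5=0  p6=0  p7=0  p8=0  p9=1  p10=0  p11=0  p12=1  p13=0

Pure literal: p1 appears only negated; assign p1 = False.
p2 occurs only positively in the remaining clauses — set p2 = True.
Set p3 = True and propagate.
For the remaining variables, p4 = True, p5 = False, p6 = False, p7 = False, p8 = False, p9 = True, p10 = False, p11 = False, p12 = True, p13 = False works.
Check each clause:
  1. (p10 OR p4) — p4 is true.
  2. (p2 OR p12 OR p4) — p2 is true.
  3. (NOT p8 OR NOT p10 OR p13) — NOT p8 is true.
  4. (p10 OR p6 OR NOT p8) — NOT p8 is true.
  5. (NOT p4 OR NOT p3 OR NOT p6) — NOT p6 is true.
  6. (NOT p12 OR p10 OR p9) — p9 is true.
  7. (NOT p1 OR NOT p12 OR NOT p5) — NOT p5 is true.
  8. (p12 OR p3) — p3 is true.
  9. (NOT p5 OR p11 OR p4) — NOT p5 is true.
  10. (NOT p8 OR NOT p13 OR p9) — NOT p8 is true.
  11. (p5 OR NOT p11) — NOT p11 is true.
  12. (NOT p12 OR NOT p8 OR NOT p9) — NOT p8 is true.
  13. (p8 OR NOT p5) — NOT p5 is true.
  14. (p6 OR NOT p13) — NOT p13 is true.
  15. (NOT p11 OR p13 OR p3) — NOT p11 is true.
  16. (p12 OR NOT p6 OR p4) — NOT p6 is true.
  17. (NOT p9 OR NOT p7) — NOT p7 is true.
  18. (p3 OR NOT p11) — p3 is true.
  19. (p10 OR NOT p5) — NOT p5 is true.
  20. (NOT p8 OR p9) — NOT p8 is true.
  21. (NOT p4 OR p3 OR NOT p10) — p3 is true.
  22. (NOT p11 OR NOT p7 OR p6) — NOT p7 is true.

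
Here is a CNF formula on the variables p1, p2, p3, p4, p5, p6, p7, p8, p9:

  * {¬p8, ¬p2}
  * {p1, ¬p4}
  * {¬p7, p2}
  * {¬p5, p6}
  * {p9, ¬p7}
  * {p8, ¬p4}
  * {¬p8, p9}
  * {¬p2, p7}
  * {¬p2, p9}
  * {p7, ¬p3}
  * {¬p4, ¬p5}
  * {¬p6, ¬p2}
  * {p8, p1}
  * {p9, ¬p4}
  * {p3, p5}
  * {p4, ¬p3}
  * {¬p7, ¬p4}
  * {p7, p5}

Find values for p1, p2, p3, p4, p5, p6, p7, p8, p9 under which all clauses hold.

p1 = T, p2 = F, p3 = F, p4 = F, p5 = T, p6 = T, p7 = F, p8 = F, p9 = F

Pure literal: p1 appears only positively; assign p1 = True.
Branch on p2: take p2 = False.
  then p7 is forced to False.
  then p3 is forced to False.
  then p5 is forced to True.
  then p6 is forced to True.
  then p4 is forced to False.
The remaining clauses are satisfied by p8 = False, p9 = False.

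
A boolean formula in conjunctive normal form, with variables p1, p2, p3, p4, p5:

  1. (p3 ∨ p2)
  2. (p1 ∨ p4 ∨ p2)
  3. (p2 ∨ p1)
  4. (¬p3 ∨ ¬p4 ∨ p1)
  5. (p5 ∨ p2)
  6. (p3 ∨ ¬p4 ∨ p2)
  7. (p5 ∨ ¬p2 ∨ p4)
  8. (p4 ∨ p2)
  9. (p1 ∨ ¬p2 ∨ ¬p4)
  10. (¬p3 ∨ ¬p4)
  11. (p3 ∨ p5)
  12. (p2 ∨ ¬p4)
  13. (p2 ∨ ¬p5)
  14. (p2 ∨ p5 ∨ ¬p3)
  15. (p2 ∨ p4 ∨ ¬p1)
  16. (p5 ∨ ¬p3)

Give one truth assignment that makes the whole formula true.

p1 = F, p2 = T, p3 = T, p4 = F, p5 = T

Check each clause:
  1. (p3 ∨ p2) — p2 is true.
  2. (p4 ∨ p1 ∨ p2) — p2 is true.
  3. (p1 ∨ p2) — p2 is true.
  4. (¬p4 ∨ ¬p3 ∨ p1) — ¬p4 is true.
  5. (p5 ∨ p2) — p2 is true.
  6. (p3 ∨ ¬p4 ∨ p2) — p2 is true.
  7. (p4 ∨ ¬p2 ∨ p5) — p5 is true.
  8. (p4 ∨ p2) — p2 is true.
  9. (¬p4 ∨ p1 ∨ ¬p2) — ¬p4 is true.
  10. (¬p4 ∨ ¬p3) — ¬p4 is true.
  11. (p3 ∨ p5) — p3 is true.
  12. (¬p4 ∨ p2) — p2 is true.
  13. (¬p5 ∨ p2) — p2 is true.
  14. (¬p3 ∨ p5 ∨ p2) — p2 is true.
  15. (¬p1 ∨ p4 ∨ p2) — p2 is true.
  16. (¬p3 ∨ p5) — p5 is true.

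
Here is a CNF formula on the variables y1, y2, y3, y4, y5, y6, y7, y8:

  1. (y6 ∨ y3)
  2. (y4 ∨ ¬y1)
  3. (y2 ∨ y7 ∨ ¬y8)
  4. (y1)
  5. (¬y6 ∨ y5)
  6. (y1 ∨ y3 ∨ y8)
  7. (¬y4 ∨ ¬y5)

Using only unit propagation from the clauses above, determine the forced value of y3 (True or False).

True

(y1) is a unit clause: y1 = True.
In (y4 ∨ ¬y1), ¬y1 is now false; y4 must hold, so y4 = True.
In (¬y5 ∨ ¬y4), ¬y4 is now false; ¬y5 must hold, so y5 = False.
From (y5 ∨ ¬y6) and y5 = False: y6 = False.
In (y3 ∨ y6), y6 is now false; y3 must hold, so y3 = True.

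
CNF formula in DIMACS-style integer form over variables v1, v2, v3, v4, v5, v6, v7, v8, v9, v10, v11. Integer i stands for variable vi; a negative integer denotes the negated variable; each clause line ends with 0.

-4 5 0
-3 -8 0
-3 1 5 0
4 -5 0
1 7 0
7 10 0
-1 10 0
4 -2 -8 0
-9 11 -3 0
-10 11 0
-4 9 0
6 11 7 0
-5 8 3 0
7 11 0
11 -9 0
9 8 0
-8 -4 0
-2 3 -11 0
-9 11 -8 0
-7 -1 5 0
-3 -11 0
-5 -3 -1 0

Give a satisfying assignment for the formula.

v2 occurs only negated in the remaining clauses — set v2 = False.
Branch on v1: take v1 = False.
  then v7 is forced to True.
The remaining clauses are satisfied by v3 = False, v4 = False, v5 = False, v6 = False, v8 = True, v9 = False, v10 = True, v11 = True.
Every clause has at least one true literal under this assignment.

v1 = 0, v2 = 0, v3 = 0, v4 = 0, v5 = 0, v6 = 0, v7 = 1, v8 = 1, v9 = 0, v10 = 1, v11 = 1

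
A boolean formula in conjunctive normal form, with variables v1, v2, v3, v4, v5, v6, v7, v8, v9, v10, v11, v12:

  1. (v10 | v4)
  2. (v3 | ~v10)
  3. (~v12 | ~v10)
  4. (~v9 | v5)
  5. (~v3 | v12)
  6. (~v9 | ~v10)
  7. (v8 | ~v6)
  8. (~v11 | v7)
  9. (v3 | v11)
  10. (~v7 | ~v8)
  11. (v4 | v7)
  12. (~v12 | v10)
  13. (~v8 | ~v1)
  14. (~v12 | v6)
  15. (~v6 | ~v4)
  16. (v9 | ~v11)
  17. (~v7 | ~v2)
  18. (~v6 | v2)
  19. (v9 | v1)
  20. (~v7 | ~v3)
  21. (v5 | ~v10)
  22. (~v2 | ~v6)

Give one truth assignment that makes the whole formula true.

Pure literal: v5 appears only positively; assign v5 = True.
Try v1 = False.
  then v9 is forced to True.
  then v10 is forced to False.
  then v4 is forced to True.
  then v12 is forced to False.
  then v3 is forced to False.
  then v11 is forced to True.
  then v7 is forced to True.
  then v8 is forced to False.
  then v6 is forced to False.
  then v2 is forced to False.

v1=False  v2=False  v3=False  v4=True  v5=True  v6=False  v7=True  v8=False  v9=True  v10=False  v11=True  v12=False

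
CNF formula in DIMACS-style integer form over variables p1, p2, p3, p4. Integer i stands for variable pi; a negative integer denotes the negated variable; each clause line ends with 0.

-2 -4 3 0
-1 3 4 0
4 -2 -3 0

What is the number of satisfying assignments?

10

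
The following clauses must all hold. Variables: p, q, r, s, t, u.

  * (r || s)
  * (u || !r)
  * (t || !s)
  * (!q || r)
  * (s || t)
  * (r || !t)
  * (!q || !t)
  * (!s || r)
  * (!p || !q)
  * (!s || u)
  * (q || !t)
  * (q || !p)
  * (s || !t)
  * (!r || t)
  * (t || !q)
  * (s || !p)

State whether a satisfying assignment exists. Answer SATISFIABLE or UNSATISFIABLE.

UNSATISFIABLE

t = True:
  propagation gives r=True, u=True, q=False; an empty clause results — contradiction.
t = False:
  propagation gives s=False; an empty clause results — contradiction.
Every branch closes, so no satisfying assignment exists.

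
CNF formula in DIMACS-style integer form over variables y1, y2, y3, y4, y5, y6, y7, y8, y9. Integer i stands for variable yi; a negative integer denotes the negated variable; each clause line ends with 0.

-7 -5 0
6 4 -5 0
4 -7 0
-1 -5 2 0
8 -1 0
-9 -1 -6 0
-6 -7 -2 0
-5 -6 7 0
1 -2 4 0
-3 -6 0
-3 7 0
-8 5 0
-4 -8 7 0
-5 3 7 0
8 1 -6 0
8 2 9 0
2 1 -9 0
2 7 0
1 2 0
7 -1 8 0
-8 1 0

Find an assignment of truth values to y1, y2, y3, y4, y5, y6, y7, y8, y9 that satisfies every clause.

y1 = False, y2 = True, y3 = True, y4 = True, y5 = False, y6 = False, y7 = True, y8 = False, y9 = False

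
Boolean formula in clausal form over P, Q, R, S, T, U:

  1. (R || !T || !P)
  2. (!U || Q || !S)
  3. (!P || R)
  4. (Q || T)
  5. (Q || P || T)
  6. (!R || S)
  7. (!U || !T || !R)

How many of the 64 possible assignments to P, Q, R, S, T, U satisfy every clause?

19

Split on R, then T.
  R=T, T=T: remaining (P,Q,S,U) ∈ {(F,F,T,F); (F,T,T,F); (T,F,T,F); (T,T,T,F)} — 4.
  R=T, T=F: remaining (P,Q,S,U) ∈ {(F,T,T,F); (F,T,T,T); (T,T,T,F); (T,T,T,T)} — 4.
  R=F, T=T: 7 of the 16 assignments to (P,Q,S,U) work.
  R=F, T=F: remaining (P,Q,S,U) ∈ {(F,T,F,F); (F,T,F,T); (F,T,T,F); (F,T,T,T)} — 4.
Total: 4 + 4 + 7 + 4 = 19.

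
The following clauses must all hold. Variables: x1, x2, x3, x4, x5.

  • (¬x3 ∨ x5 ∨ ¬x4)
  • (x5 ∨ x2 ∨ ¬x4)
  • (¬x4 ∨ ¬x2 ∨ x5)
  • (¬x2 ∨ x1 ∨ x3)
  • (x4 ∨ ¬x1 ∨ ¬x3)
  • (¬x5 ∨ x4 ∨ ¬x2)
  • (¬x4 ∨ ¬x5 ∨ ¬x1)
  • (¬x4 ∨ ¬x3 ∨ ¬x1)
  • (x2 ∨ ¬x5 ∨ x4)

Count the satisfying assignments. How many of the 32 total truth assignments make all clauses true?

Satisfying assignments:
  x1=F x2=F x3=F x4=F x5=F
  x1=F x2=F x3=F x4=T x5=T
  x1=F x2=F x3=T x4=F x5=F
  x1=F x2=F x3=T x4=T x5=T
  x1=F x2=T x3=T x4=F x5=F
  x1=F x2=T x3=T x4=T x5=T
  x1=T x2=F x3=F x4=F x5=F
  x1=T x2=T x3=F x4=F x5=F
That's 8 in total.

8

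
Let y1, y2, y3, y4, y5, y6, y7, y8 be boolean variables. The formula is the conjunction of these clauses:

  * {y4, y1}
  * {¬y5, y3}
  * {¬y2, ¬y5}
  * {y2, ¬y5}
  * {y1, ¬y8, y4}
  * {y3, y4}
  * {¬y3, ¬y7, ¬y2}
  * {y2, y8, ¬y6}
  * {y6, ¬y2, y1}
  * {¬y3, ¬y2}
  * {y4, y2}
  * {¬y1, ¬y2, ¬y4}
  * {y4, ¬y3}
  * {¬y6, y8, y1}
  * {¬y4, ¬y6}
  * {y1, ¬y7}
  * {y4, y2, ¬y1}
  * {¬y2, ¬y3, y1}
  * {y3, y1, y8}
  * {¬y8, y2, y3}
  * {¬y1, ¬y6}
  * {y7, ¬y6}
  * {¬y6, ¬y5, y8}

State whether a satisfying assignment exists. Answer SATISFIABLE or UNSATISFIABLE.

SATISFIABLE

Pure literal: y5 appears only negated; assign y5 = False.
Branch on y1: take y1 = True.
  then y6 is forced to False.
Set y2 = False and propagate.
  then y4 is forced to True.
Try y3 = False.
  then y8 is forced to False.
y7 is now unconstrained; take y7 = False.
So y1=True, y2=False, y3=False, y4=True, y5=False, y6=False, y7=False, y8=False is a satisfying assignment.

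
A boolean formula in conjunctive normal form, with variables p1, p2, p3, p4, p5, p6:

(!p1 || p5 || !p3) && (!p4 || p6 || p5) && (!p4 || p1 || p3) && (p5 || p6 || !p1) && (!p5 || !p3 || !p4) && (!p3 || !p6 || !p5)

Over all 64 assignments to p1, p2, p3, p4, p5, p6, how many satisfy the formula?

Case analysis on p5 and p3:
  p5=T, p3=T: remaining (p1,p2,p4,p6) ∈ {(F,F,F,F); (F,T,F,F); (T,F,F,F); (T,T,F,F)} — 4.
  p5=T, p3=F: p2, p6 free; 3 ways for (p1,p4) × 2^2 = 12.
  p5=F, p3=T: p2 free; 3 ways for (p1,p4,p6) × 2^1 = 6.
  p5=F, p3=F: p2 free; 4 ways for (p1,p4,p6) × 2^1 = 8.
Total: 4 + 12 + 6 + 8 = 30.

30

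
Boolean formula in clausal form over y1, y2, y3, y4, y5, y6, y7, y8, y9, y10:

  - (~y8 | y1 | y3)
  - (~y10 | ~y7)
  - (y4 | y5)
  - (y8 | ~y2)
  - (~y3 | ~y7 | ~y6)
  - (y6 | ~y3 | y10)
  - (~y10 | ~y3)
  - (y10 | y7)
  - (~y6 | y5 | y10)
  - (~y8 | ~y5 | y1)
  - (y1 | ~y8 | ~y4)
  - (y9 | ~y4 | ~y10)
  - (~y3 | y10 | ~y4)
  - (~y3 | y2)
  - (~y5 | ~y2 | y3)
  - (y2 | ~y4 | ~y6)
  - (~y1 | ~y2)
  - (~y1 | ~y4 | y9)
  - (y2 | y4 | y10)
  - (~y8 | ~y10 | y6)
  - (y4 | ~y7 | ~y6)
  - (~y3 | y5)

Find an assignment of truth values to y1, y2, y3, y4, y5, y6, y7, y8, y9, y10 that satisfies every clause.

Try y1 = False.
Branch on y2: take y2 = False.
  then y3 is forced to False.
  then y8 is forced to False.
Set y4 = True and propagate.
  then y6 is forced to False.
For the remaining variables, y5 = True, y7 = True, y9 = False, y10 = False works.
Every clause has at least one true literal under this assignment.

y1=F, y2=F, y3=F, y4=T, y5=T, y6=F, y7=T, y8=F, y9=F, y10=F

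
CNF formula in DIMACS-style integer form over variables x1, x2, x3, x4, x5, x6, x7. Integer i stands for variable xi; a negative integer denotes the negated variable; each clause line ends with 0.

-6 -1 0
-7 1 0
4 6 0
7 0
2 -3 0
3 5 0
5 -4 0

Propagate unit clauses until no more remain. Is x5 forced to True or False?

(x7) stands alone — x7 = True.
(x1 \/ ~x7): since x7 = True, the clause reduces to (x1). x1 = True.
(~x1 \/ ~x6) with x1 = True leaves only ~x6, so x6 = False.
From (x4 \/ x6) and x6 = False: x4 = True.
In (~x4 \/ x5), ~x4 is now false; x5 must hold, so x5 = True.

True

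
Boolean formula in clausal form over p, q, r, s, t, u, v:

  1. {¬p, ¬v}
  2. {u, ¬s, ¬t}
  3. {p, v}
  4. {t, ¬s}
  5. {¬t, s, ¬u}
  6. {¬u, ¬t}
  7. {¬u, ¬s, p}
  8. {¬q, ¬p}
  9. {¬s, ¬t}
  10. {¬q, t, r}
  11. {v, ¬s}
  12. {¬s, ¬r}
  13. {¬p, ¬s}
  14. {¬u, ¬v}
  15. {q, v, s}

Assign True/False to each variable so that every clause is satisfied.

p = False, q = False, r = False, s = False, t = False, u = False, v = True

Try p = False.
  then v is forced to True.
  then u is forced to False.
Set q = False and propagate.
The remaining clauses are satisfied by r = False, s = False, t = False.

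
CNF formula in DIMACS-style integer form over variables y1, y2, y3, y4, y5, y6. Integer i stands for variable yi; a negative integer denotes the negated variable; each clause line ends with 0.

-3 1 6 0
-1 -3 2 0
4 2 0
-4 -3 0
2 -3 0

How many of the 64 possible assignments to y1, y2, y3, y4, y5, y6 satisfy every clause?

Split on y3, then y2.
  y3=T, y2=T: y5 free; 3 ways for (y1,y4,y6) × 2^1 = 6.
  y3=T, y2=F: a clause becomes empty — 0.
  y3=F, y2=T: y1, y4, y5, y6 free → 2^4 = 16.
  y3=F, y2=F: forces y4=T; y1, y5, y6 free → 2^3 = 8.
Total: 6 + 0 + 16 + 8 = 30.

30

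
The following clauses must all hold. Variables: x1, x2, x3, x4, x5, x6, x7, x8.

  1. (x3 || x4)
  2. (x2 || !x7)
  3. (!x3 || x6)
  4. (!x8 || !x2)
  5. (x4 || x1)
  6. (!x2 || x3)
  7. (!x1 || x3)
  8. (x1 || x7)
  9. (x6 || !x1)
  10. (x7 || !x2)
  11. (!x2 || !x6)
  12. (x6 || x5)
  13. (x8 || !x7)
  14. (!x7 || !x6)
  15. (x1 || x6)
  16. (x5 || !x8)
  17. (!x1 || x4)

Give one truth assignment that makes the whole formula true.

x1=True, x2=False, x3=True, x4=True, x5=False, x6=True, x7=False, x8=False

Check each clause:
  1. (x3 || x4) — x3 is true.
  2. (!x7 || x2) — !x7 is true.
  3. (!x3 || x6) — x6 is true.
  4. (!x8 || !x2) — !x8 is true.
  5. (x4 || x1) — x1 is true.
  6. (!x2 || x3) — x3 is true.
  7. (!x1 || x3) — x3 is true.
  8. (x1 || x7) — x1 is true.
  9. (x6 || !x1) — x6 is true.
  10. (!x2 || x7) — !x2 is true.
  11. (!x6 || !x2) — !x2 is true.
  12. (x6 || x5) — x6 is true.
  13. (!x7 || x8) — !x7 is true.
  14. (!x7 || !x6) — !x7 is true.
  15. (x6 || x1) — x1 is true.
  16. (!x8 || x5) — !x8 is true.
  17. (x4 || !x1) — x4 is true.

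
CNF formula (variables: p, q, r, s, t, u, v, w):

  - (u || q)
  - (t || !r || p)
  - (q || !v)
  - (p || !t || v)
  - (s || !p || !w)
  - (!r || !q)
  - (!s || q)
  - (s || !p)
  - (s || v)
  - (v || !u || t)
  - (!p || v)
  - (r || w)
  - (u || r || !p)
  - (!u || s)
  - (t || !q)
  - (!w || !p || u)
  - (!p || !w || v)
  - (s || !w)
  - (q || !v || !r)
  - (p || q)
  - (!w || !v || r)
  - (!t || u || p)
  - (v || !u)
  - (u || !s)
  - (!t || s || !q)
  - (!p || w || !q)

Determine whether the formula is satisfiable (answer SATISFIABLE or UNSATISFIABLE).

UNSATISFIABLE

p = True:
  propagation gives s=True, q=True, r=False, v=True; an empty clause results — contradiction.
p = False:
  propagation gives q=True, r=False, w=True, t=True; an empty clause results — contradiction.
Every branch closes, so no satisfying assignment exists.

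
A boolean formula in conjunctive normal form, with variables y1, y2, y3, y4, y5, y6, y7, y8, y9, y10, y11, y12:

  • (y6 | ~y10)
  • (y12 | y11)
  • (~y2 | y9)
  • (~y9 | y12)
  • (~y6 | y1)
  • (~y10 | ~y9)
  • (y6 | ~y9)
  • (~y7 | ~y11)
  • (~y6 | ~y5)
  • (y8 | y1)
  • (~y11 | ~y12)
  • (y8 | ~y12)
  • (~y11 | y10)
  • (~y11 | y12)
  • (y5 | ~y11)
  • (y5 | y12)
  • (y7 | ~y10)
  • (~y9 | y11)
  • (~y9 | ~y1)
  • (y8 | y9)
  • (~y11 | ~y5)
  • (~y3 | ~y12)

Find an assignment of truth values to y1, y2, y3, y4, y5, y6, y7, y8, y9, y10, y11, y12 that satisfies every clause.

y2 occurs only negated in the remaining clauses — set y2 = False.
Pure literal: y3 appears only negated; assign y3 = False.
Branch on y1: take y1 = True.
  then y9 is forced to False.
  then y8 is forced to True.
Try y5 = False.
  then y11 is forced to False.
  then y12 is forced to True.
For the remaining variables, y4 = True, y6 = True, y7 = False, y10 = False works.
Check each clause:
  1. (~y10 | y6) — ~y10 is true.
  2. (y12 | y11) — y12 is true.
  3. (~y2 | y9) — ~y2 is true.
  4. (~y9 | y12) — y12 is true.
  5. (y1 | ~y6) — y1 is true.
  6. (~y10 | ~y9) — ~y10 is true.
  7. (~y9 | y6) — y6 is true.
  8. (~y11 | ~y7) — ~y7 is true.
  9. (~y6 | ~y5) — ~y5 is true.
  10. (y1 | y8) — y8 is true.
  11. (~y11 | ~y12) — ~y11 is true.
  12. (y8 | ~y12) — y8 is true.
  13. (y10 | ~y11) — ~y11 is true.
  14. (y12 | ~y11) — y12 is true.
  15. (y5 | ~y11) — ~y11 is true.
  16. (y5 | y12) — y12 is true.
  17. (y7 | ~y10) — ~y10 is true.
  18. (y11 | ~y9) — ~y9 is true.
  19. (~y1 | ~y9) — ~y9 is true.
  20. (y8 | y9) — y8 is true.
  21. (~y11 | ~y5) — ~y5 is true.
  22. (~y12 | ~y3) — ~y3 is true.

y1=T, y2=F, y3=F, y4=T, y5=F, y6=T, y7=F, y8=T, y9=F, y10=F, y11=F, y12=T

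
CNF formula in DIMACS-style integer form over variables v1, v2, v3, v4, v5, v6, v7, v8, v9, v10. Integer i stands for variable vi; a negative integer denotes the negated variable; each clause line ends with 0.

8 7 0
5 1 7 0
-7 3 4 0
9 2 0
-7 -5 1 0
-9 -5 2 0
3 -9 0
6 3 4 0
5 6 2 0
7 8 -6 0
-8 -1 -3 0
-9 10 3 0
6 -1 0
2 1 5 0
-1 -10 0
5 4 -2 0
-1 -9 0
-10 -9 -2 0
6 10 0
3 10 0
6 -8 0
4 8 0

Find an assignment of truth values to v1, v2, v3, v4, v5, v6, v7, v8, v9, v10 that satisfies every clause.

Pure literal: v4 appears only positively; assign v4 = True.
Set v1 = False and propagate.
Try v2 = True.
For the remaining variables, v3 = True, v5 = False, v6 = True, v7 = True, v8 = True, v9 = True, v10 = False works.
Check each clause:
  1. {v7, v8} — v8 is true.
  2. {v1, v7, v5} — v7 is true.
  3. {v3, ¬v7, v4} — v3 is true.
  4. {v2, v9} — v9 is true.
  5. {v1, ¬v5, ¬v7} — ¬v5 is true.
  6. {¬v5, ¬v9, v2} — v2 is true.
  7. {v3, ¬v9} — v3 is true.
  8. {v4, v3, v6} — v3 is true.
  9. {v6, v2, v5} — v2 is true.
  10. {v7, ¬v6, v8} — v8 is true.
  11. {¬v3, ¬v8, ¬v1} — ¬v1 is true.
  12. {v10, v3, ¬v9} — v3 is true.
  13. {v6, ¬v1} — v6 is true.
  14. {v1, v2, v5} — v2 is true.
  15. {¬v1, ¬v10} — ¬v10 is true.
  16. {v5, ¬v2, v4} — v4 is true.
  17. {¬v1, ¬v9} — ¬v1 is true.
  18. {¬v2, ¬v9, ¬v10} — ¬v10 is true.
  19. {v10, v6} — v6 is true.
  20. {v3, v10} — v3 is true.
  21. {¬v8, v6} — v6 is true.
  22. {v4, v8} — v8 is true.

v1=False, v2=True, v3=True, v4=True, v5=False, v6=True, v7=True, v8=True, v9=True, v10=False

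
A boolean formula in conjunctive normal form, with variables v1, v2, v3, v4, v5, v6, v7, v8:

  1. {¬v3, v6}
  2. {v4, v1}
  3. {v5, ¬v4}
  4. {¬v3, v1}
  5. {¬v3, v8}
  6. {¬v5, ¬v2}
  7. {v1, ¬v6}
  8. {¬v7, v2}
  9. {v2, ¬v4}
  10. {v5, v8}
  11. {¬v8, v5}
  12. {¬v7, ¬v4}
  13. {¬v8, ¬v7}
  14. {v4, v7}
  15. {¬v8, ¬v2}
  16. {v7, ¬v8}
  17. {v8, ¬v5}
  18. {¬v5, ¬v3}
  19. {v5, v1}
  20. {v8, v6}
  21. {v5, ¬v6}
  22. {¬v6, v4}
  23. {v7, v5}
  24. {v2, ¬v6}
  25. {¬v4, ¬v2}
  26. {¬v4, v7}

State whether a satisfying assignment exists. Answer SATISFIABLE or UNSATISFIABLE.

UNSATISFIABLE

v5 = True:
  propagation gives v2=False, v7=False, v4=False; an empty clause results — contradiction.
v5 = False:
  propagation gives v4=False, v1=True, v8=True; an empty clause results — contradiction.
Every branch closes, so no satisfying assignment exists.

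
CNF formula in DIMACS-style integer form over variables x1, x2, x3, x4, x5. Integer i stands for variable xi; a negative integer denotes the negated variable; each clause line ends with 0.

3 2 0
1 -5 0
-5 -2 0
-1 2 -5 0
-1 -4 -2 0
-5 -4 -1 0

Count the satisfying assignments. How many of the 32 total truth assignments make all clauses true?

10

Case analysis on x1 and x2:
  x1=T, x2=T: remaining (x3,x4,x5) ∈ {(F,F,F); (T,F,F)} — 2.
  x1=T, x2=F: remaining (x3,x4,x5) ∈ {(T,F,F); (T,T,F)} — 2.
  x1=F, x2=T: remaining (x3,x4,x5) ∈ {(F,F,F); (F,T,F); (T,F,F); (T,T,F)} — 4.
  x1=F, x2=F: remaining (x3,x4,x5) ∈ {(T,F,F); (T,T,F)} — 2.
Total: 2 + 2 + 4 + 2 = 10.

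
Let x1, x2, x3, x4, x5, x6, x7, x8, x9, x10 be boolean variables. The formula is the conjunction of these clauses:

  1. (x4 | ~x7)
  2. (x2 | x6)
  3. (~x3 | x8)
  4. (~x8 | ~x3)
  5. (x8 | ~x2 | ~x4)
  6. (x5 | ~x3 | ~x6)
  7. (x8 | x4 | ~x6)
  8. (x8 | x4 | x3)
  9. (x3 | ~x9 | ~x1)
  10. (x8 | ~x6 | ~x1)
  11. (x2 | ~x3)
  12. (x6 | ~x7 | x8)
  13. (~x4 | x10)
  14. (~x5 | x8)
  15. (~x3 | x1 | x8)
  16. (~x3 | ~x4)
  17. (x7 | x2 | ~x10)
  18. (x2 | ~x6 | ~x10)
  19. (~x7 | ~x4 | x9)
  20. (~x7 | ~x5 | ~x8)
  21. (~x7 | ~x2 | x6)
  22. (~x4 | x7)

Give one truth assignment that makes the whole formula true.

x1=T  x2=F  x3=F  x4=F  x5=T  x6=T  x7=F  x8=T  x9=F  x10=F

Check each clause:
  1. (~x7 | x4) — ~x7 is true.
  2. (x6 | x2) — x6 is true.
  3. (~x3 | x8) — x8 is true.
  4. (~x3 | ~x8) — ~x3 is true.
  5. (~x4 | ~x2 | x8) — x8 is true.
  6. (~x3 | ~x6 | x5) — ~x3 is true.
  7. (x8 | x4 | ~x6) — x8 is true.
  8. (x4 | x8 | x3) — x8 is true.
  9. (~x9 | ~x1 | x3) — ~x9 is true.
  10. (x8 | ~x1 | ~x6) — x8 is true.
  11. (x2 | ~x3) — ~x3 is true.
  12. (x6 | x8 | ~x7) — x8 is true.
  13. (x10 | ~x4) — ~x4 is true.
  14. (x8 | ~x5) — x8 is true.
  15. (x8 | ~x3 | x1) — x8 is true.
  16. (~x3 | ~x4) — ~x4 is true.
  17. (x2 | ~x10 | x7) — ~x10 is true.
  18. (x2 | ~x10 | ~x6) — ~x10 is true.
  19. (~x4 | x9 | ~x7) — ~x7 is true.
  20. (~x8 | ~x7 | ~x5) — ~x7 is true.
  21. (~x7 | ~x2 | x6) — ~x7 is true.
  22. (~x4 | x7) — ~x4 is true.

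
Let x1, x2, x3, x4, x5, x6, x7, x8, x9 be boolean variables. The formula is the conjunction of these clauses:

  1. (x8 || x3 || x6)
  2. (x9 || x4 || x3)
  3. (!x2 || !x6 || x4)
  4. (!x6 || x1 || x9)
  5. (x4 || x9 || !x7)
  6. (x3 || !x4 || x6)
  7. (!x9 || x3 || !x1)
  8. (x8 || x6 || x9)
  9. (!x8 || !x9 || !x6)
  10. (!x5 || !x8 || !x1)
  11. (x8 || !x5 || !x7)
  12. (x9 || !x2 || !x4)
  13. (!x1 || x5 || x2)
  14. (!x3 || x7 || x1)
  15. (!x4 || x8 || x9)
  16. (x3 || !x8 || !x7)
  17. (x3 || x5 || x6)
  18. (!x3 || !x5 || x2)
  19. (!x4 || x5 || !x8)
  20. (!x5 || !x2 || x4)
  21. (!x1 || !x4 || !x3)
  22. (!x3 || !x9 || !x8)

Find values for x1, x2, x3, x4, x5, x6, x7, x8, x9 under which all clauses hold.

x1=0, x2=0, x3=0, x4=1, x5=0, x6=1, x7=0, x8=0, x9=1

Check each clause:
  1. (x3 || x8 || x6) — x6 is true.
  2. (x9 || x3 || x4) — x9 is true.
  3. (x4 || !x2 || !x6) — x4 is true.
  4. (!x6 || x1 || x9) — x9 is true.
  5. (x4 || x9 || !x7) — !x7 is true.
  6. (x3 || x6 || !x4) — x6 is true.
  7. (x3 || !x9 || !x1) — !x1 is true.
  8. (x8 || x9 || x6) — x9 is true.
  9. (!x6 || !x9 || !x8) — !x8 is true.
  10. (!x1 || !x8 || !x5) — !x8 is true.
  11. (x8 || !x5 || !x7) — !x7 is true.
  12. (!x2 || x9 || !x4) — x9 is true.
  13. (x2 || !x1 || x5) — !x1 is true.
  14. (!x3 || x7 || x1) — !x3 is true.
  15. (x8 || x9 || !x4) — x9 is true.
  16. (x3 || !x8 || !x7) — !x8 is true.
  17. (x6 || x3 || x5) — x6 is true.
  18. (x2 || !x3 || !x5) — !x5 is true.
  19. (!x4 || !x8 || x5) — !x8 is true.
  20. (!x2 || x4 || !x5) — !x5 is true.
  21. (!x3 || !x4 || !x1) — !x3 is true.
  22. (!x3 || !x9 || !x8) — !x8 is true.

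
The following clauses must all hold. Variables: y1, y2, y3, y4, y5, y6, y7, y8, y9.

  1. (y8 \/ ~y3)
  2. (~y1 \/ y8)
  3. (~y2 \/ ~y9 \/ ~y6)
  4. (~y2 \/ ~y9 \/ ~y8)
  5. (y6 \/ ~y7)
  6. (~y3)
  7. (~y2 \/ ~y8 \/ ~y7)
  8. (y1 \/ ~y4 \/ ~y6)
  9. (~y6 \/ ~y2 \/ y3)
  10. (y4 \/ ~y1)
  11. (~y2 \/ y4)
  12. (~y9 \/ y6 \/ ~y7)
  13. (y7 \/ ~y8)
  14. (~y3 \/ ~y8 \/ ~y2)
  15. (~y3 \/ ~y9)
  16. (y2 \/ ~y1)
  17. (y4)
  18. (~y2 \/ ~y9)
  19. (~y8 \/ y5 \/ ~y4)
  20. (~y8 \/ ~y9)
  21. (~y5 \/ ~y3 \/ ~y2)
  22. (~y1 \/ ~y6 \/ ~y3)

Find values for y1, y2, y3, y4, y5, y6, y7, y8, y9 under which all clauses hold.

Unit propagation: (~y3) forces y3 = False.
Unit propagation: (y4) forces y4 = True.
y5 occurs only positively in the remaining clauses — set y5 = True.
y9 occurs only negated in the remaining clauses — set y9 = False.
Set y1 = False and propagate.
  then y6 is forced to False.
  then y7 is forced to False.
  then y8 is forced to False.
y2 is now unconstrained; take y2 = True.
Check each clause:
  1. (y8 \/ ~y3) — ~y3 is true.
  2. (~y1 \/ y8) — ~y1 is true.
  3. (~y2 \/ ~y9 \/ ~y6) — ~y6 is true.
  4. (~y8 \/ ~y2 \/ ~y9) — ~y8 is true.
  5. (~y7 \/ y6) — ~y7 is true.
  6. (~y3) — ~y3 is true.
  7. (~y7 \/ ~y2 \/ ~y8) — ~y8 is true.
  8. (~y4 \/ y1 \/ ~y6) — ~y6 is true.
  9. (~y6 \/ ~y2 \/ y3) — ~y6 is true.
  10. (y4 \/ ~y1) — y4 is true.
  11. (y4 \/ ~y2) — y4 is true.
  12. (~y9 \/ ~y7 \/ y6) — ~y7 is true.
  13. (y7 \/ ~y8) — ~y8 is true.
  14. (~y2 \/ ~y3 \/ ~y8) — ~y8 is true.
  15. (~y3 \/ ~y9) — ~y3 is true.
  16. (~y1 \/ y2) — y2 is true.
  17. (y4) — y4 is true.
  18. (~y2 \/ ~y9) — ~y9 is true.
  19. (y5 \/ ~y4 \/ ~y8) — ~y8 is true.
  20. (~y8 \/ ~y9) — ~y8 is true.
  21. (~y3 \/ ~y5 \/ ~y2) — ~y3 is true.
  22. (~y1 \/ ~y3 \/ ~y6) — ~y6 is true.

y1=F, y2=T, y3=F, y4=T, y5=T, y6=F, y7=F, y8=F, y9=F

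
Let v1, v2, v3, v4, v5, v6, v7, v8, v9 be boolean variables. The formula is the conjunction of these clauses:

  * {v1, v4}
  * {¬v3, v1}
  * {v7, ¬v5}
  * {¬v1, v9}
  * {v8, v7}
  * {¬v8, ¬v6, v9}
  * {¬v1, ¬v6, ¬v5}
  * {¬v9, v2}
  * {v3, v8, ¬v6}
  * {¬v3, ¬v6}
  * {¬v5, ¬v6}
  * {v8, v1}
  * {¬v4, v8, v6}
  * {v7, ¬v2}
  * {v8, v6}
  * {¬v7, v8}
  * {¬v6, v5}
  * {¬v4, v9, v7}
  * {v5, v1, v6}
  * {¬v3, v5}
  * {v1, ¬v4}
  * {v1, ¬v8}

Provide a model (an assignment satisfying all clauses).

v1=T, v2=T, v3=T, v4=F, v5=T, v6=F, v7=T, v8=T, v9=T

Try v1 = True.
  then v9 is forced to True.
  then v2 is forced to True.
  then v7 is forced to True.
  then v8 is forced to True.
Set v3 = True and propagate.
  then v6 is forced to False.
  then v5 is forced to True.
v4 is now unconstrained; take v4 = False.
Every clause has at least one true literal under this assignment.
Check each clause:
  1. {v4, v1} — v1 is true.
  2. {v1, ¬v3} — v1 is true.
  3. {v7, ¬v5} — v7 is true.
  4. {¬v1, v9} — v9 is true.
  5. {v8, v7} — v8 is true.
  6. {¬v6, v9, ¬v8} — v9 is true.
  7. {¬v6, ¬v1, ¬v5} — ¬v6 is true.
  8. {v2, ¬v9} — v2 is true.
  9. {¬v6, v8, v3} — v8 is true.
  10. {¬v6, ¬v3} — ¬v6 is true.
  11. {¬v6, ¬v5} — ¬v6 is true.
  12. {v1, v8} — v8 is true.
  13. {¬v4, v8, v6} — v8 is true.
  14. {¬v2, v7} — v7 is true.
  15. {v8, v6} — v8 is true.
  16. {¬v7, v8} — v8 is true.
  17. {¬v6, v5} — ¬v6 is true.
  18. {¬v4, v7, v9} — v9 is true.
  19. {v5, v1, v6} — v1 is true.
  20. {¬v3, v5} — v5 is true.
  21. {¬v4, v1} — v1 is true.
  22. {v1, ¬v8} — v1 is true.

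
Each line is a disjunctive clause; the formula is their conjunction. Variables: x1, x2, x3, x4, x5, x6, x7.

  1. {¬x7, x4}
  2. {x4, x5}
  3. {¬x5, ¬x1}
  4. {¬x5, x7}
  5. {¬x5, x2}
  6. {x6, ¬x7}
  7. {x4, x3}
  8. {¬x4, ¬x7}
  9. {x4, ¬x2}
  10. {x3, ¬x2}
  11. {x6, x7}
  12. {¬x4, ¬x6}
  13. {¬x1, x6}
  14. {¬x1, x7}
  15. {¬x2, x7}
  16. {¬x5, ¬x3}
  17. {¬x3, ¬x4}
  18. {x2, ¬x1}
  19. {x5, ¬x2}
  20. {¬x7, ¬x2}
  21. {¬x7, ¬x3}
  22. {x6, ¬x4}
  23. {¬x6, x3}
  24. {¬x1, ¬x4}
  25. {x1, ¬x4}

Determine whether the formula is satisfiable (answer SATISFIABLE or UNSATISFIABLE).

x4 = True:
  propagation gives x7=False, x5=False, x6=True; an empty clause results — contradiction.
x4 = False:
  propagation gives x7=False, x5=True; an empty clause results — contradiction.
Every branch closes, so no satisfying assignment exists.

UNSATISFIABLE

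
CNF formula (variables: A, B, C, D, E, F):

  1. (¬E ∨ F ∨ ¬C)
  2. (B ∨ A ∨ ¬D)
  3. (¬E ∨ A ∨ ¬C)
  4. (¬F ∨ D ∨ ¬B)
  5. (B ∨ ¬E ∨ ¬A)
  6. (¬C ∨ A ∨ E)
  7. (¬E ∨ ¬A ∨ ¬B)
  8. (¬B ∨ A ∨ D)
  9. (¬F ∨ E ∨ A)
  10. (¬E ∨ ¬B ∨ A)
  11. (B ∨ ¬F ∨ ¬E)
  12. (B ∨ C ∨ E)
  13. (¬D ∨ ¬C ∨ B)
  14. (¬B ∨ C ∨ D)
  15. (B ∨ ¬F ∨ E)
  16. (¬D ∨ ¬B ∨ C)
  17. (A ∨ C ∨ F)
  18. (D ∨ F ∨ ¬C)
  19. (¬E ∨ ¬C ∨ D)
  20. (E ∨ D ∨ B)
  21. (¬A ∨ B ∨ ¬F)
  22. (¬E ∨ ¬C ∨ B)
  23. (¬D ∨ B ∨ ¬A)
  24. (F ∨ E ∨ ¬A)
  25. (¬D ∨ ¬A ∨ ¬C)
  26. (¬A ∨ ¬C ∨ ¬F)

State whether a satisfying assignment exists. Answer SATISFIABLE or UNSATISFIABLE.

UNSATISFIABLE

B = True:
  A = True:
    propagation gives E=False, F=True, D=True, C=True; an empty clause results — contradiction.
  A = False:
    propagation gives D=True, E=False, C=False; an empty clause results — contradiction.
B = False:
  E = True:
    propagation gives A=False, D=False, C=False, F=False; an empty clause results — contradiction.
  E = False:
    propagation gives C=True, A=True, D=False; an empty clause results — contradiction.
Every branch closes, so no satisfying assignment exists.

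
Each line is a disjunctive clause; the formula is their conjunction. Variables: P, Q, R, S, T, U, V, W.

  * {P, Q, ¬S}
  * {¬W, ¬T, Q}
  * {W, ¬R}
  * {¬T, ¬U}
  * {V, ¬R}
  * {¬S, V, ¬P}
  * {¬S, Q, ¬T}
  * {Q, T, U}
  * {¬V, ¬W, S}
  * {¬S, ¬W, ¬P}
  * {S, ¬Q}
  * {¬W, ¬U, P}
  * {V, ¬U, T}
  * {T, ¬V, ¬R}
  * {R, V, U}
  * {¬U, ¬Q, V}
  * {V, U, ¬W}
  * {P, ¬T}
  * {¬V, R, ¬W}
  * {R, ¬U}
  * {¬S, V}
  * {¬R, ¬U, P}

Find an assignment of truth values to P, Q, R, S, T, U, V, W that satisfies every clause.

Branch on P: take P = True.
Branch on Q: take Q = False.
Set R = False and propagate.
  then U is forced to False.
  then T is forced to True.
  then W is forced to False.
  then S is forced to False.
  then V is forced to True.
Every clause has at least one true literal under this assignment.

P=T, Q=F, R=F, S=F, T=T, U=F, V=T, W=F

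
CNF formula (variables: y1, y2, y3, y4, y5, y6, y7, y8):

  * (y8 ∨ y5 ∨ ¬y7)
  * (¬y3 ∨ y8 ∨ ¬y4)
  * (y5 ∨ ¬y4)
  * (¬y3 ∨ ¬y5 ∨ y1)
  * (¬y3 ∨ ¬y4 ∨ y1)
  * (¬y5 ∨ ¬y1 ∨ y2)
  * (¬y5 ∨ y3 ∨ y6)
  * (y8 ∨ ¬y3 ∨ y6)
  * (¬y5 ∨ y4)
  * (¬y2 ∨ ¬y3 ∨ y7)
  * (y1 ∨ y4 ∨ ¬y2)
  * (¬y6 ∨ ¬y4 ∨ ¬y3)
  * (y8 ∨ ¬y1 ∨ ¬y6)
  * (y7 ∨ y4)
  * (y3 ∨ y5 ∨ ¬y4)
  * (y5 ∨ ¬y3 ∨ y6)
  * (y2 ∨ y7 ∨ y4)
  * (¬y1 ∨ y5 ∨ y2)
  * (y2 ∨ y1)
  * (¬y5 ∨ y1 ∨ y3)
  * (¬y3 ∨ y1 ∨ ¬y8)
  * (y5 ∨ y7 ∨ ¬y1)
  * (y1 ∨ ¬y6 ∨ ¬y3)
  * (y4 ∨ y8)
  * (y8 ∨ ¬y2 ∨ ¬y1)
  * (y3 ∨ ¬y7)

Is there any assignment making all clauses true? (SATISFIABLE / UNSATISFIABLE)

SATISFIABLE

Branch on y1: take y1 = True.
For the remaining variables, y2 = True, y3 = True, y4 = True, y5 = True, y6 = False, y7 = True, y8 = True works.
Every clause has at least one true literal under this assignment.
So y1=True, y2=True, y3=True, y4=True, y5=True, y6=False, y7=True, y8=True is a satisfying assignment.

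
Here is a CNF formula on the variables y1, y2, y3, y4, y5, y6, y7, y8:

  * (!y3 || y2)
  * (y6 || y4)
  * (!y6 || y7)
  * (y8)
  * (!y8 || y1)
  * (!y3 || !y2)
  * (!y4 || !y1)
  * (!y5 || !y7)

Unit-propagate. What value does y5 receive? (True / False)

(y8) stands alone — y8 = True.
From (!y8 || y1) and y8 = True: y1 = True.
(!y1 || !y4): since y1 = True, the clause reduces to (!y4). y4 = False.
In (y4 || y6), y4 is now false; y6 must hold, so y6 = True.
(!y6 || y7): since y6 = True, the clause reduces to (y7). y7 = True.
(!y5 || !y7): since y7 = True, the clause reduces to (!y5). y5 = False.

False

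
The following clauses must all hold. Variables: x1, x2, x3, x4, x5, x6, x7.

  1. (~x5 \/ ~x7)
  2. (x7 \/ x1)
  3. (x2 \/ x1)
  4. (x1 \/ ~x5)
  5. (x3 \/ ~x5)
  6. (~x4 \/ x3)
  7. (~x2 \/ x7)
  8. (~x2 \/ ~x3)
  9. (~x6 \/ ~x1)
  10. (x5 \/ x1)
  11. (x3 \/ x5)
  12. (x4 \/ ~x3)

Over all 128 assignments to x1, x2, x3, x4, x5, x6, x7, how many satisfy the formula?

3

Satisfying assignments:
  x1=1 x2=0 x3=1 x4=1 x5=0 x6=0 x7=0
  x1=1 x2=0 x3=1 x4=1 x5=0 x6=0 x7=1
  x1=1 x2=0 x3=1 x4=1 x5=1 x6=0 x7=0
That's 3 in total.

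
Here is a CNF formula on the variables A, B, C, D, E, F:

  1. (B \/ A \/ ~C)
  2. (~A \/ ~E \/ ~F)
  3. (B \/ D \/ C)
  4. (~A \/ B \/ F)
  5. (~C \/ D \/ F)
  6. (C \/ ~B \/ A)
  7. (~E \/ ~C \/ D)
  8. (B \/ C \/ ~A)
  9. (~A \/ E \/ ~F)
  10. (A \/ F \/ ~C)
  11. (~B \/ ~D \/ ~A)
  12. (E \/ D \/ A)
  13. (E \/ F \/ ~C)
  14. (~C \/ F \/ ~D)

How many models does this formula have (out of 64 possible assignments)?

8

Satisfying assignments:
  A=0 B=0 C=0 D=1 E=0 F=0
  A=0 B=0 C=0 D=1 E=0 F=1
  A=0 B=0 C=0 D=1 E=1 F=0
  A=0 B=0 C=0 D=1 E=1 F=1
  A=0 B=1 C=1 D=1 E=0 F=1
  A=0 B=1 C=1 D=1 E=1 F=1
  A=1 B=1 C=0 D=0 E=0 F=0
  A=1 B=1 C=0 D=0 E=1 F=0
Count: 8.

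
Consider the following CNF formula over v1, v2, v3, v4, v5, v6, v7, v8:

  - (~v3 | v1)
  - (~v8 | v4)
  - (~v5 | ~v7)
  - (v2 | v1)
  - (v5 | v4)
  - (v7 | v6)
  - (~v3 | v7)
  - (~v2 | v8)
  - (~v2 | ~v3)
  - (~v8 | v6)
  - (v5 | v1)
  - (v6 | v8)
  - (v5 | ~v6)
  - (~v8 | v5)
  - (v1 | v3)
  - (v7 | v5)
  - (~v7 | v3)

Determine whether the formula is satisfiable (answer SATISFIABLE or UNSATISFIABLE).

SATISFIABLE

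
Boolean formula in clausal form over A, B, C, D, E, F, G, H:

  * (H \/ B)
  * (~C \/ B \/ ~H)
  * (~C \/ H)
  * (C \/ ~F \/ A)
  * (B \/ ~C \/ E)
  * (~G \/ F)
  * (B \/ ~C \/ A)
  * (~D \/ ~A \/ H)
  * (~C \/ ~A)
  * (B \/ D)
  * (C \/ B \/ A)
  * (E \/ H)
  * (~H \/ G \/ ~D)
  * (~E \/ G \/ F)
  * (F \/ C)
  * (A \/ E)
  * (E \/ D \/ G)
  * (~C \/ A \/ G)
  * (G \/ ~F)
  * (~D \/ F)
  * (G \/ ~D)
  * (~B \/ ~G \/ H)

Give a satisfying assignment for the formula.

Set A = False and propagate.
  then E is forced to True.
Branch on B: take B = True.
Branch on C: take C = True.
  then H is forced to True.
  then G is forced to True.
  then F is forced to True.
D is now unconstrained; take D = False.

A=False, B=True, C=True, D=False, E=True, F=True, G=True, H=True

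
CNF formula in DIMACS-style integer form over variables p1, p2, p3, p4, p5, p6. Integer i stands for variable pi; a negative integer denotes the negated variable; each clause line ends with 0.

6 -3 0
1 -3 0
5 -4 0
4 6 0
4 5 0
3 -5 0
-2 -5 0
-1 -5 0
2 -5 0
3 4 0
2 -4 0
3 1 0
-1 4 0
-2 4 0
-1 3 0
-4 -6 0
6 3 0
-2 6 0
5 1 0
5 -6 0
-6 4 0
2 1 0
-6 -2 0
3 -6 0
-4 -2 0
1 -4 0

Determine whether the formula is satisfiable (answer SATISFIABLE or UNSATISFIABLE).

UNSATISFIABLE

p4 = True:
  propagation gives p5=True, p3=True, p6=True; an empty clause results — contradiction.
p4 = False:
  propagation gives p6=True; an empty clause results — contradiction.
Every branch closes, so no satisfying assignment exists.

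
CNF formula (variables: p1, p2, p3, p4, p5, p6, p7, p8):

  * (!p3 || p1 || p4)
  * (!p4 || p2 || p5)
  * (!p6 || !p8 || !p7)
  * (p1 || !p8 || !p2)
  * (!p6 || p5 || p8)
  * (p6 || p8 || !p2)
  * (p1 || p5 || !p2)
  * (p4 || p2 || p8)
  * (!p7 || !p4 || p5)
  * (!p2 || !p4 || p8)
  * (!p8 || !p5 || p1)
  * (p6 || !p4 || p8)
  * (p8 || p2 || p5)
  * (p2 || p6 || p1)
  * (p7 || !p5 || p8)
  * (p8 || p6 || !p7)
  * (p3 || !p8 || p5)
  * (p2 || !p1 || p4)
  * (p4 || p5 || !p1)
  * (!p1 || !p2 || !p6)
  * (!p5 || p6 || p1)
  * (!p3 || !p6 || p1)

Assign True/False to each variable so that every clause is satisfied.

Branch on p1: take p1 = True.
Set p2 = False and propagate.
  then p4 is forced to True.
  then p5 is forced to True.
The remaining clauses are satisfied by p3 = False, p6 = True, p7 = False, p8 = True.
Every clause has at least one true literal under this assignment.
Check each clause:
  1. (p1 || p4 || !p3) — p1 is true.
  2. (p5 || p2 || !p4) — p5 is true.
  3. (!p7 || !p6 || !p8) — !p7 is true.
  4. (p1 || !p2 || !p8) — p1 is true.
  5. (p8 || p5 || !p6) — p8 is true.
  6. (!p2 || p8 || p6) — p8 is true.
  7. (!p2 || p5 || p1) — p1 is true.
  8. (p4 || p8 || p2) — p8 is true.
  9. (!p7 || !p4 || p5) — !p7 is true.
  10. (p8 || !p4 || !p2) — p8 is true.
  11. (!p8 || !p5 || p1) — p1 is true.
  12. (p8 || !p4 || p6) — p8 is true.
  13. (p2 || p5 || p8) — p8 is true.
  14. (p1 || p2 || p6) — p1 is true.
  15. (p7 || p8 || !p5) — p8 is true.
  16. (p6 || !p7 || p8) — p8 is true.
  17. (!p8 || p5 || p3) — p5 is true.
  18. (p4 || !p1 || p2) — p4 is true.
  19. (p5 || !p1 || p4) — p4 is true.
  20. (!p1 || !p2 || !p6) — !p2 is true.
  21. (p6 || !p5 || p1) — p1 is true.
  22. (!p6 || !p3 || p1) — p1 is true.

p1 = T, p2 = F, p3 = F, p4 = T, p5 = T, p6 = T, p7 = F, p8 = T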